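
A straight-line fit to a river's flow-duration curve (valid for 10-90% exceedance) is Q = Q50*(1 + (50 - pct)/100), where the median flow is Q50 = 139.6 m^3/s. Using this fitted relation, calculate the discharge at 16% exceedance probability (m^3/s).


Q = 139.6 * (1 + (50 - 16)/100) = 187.0640 m^3/s


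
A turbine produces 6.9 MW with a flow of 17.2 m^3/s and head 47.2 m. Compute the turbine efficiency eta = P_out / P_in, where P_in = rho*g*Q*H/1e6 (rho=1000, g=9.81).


P_in = 1000 * 9.81 * 17.2 * 47.2 / 1e6 = 7.9642 MW
eta = 6.9 / 7.9642 = 0.8664


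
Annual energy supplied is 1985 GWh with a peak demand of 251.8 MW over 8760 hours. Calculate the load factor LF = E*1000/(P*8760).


LF = 1985 * 1000 / (251.8 * 8760) = 0.8999


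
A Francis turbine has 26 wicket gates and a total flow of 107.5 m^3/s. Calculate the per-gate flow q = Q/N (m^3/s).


q = 107.5 / 26 = 4.1346 m^3/s


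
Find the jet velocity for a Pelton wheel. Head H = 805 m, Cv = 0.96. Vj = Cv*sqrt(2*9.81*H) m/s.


Vj = 0.96 * sqrt(2*9.81*805) = 120.6476 m/s


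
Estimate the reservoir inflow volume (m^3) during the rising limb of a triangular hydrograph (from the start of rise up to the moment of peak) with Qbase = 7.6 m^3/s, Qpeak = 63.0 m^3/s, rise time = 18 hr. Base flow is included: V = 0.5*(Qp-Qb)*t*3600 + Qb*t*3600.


V = 0.5*(63.0 - 7.6)*18*3600 + 7.6*18*3600 = 2.2874e+06 m^3


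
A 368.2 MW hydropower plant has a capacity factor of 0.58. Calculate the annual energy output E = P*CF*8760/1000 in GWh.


E = 368.2 * 0.58 * 8760 / 1000 = 1870.7506 GWh


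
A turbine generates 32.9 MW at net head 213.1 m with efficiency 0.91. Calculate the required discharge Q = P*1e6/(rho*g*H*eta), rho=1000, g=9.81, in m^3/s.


Q = 32.9 * 1e6 / (1000 * 9.81 * 213.1 * 0.91) = 17.2943 m^3/s


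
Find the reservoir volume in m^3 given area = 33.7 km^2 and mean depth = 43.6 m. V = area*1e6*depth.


V = 33.7 * 1e6 * 43.6 = 1.4693e+09 m^3


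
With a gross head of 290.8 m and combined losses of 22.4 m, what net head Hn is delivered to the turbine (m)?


Hn = 290.8 - 22.4 = 268.4000 m


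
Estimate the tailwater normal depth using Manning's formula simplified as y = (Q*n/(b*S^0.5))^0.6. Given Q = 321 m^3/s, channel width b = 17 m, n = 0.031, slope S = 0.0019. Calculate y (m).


y = (321 * 0.031 / (17 * 0.0019^0.5))^0.6 = 4.7514 m


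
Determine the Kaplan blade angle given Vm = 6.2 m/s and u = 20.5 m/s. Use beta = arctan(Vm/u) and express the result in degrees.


beta = arctan(6.2 / 20.5) = 16.8274 degrees


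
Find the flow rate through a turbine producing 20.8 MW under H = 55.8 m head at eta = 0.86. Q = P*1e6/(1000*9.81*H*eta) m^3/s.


Q = 20.8 * 1e6 / (1000 * 9.81 * 55.8 * 0.86) = 44.1837 m^3/s


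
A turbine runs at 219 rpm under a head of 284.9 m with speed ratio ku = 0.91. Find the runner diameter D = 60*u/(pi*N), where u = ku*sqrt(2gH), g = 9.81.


u = 0.91 * sqrt(2*9.81*284.9) = 68.0357 m/s
D = 60 * 68.0357 / (pi * 219) = 5.9333 m


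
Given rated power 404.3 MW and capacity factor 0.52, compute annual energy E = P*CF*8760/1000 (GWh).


E = 404.3 * 0.52 * 8760 / 1000 = 1841.6674 GWh


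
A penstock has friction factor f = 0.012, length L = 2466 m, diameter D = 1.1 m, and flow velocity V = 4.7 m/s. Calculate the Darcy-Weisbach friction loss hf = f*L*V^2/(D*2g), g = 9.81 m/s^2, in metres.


hf = 0.012 * 2466 * 4.7^2 / (1.1 * 2 * 9.81) = 30.2885 m


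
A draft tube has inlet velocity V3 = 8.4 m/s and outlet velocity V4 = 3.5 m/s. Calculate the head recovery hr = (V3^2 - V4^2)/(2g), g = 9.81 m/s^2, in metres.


hr = (8.4^2 - 3.5^2) / (2*9.81) = 2.9720 m


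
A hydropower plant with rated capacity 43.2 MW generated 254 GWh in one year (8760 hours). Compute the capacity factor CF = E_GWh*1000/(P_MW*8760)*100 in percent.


CF = 254 * 1000 / (43.2 * 8760) * 100 = 67.1191 %


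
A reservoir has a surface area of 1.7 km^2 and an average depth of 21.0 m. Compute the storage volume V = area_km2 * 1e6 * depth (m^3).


V = 1.7 * 1e6 * 21.0 = 3.5700e+07 m^3


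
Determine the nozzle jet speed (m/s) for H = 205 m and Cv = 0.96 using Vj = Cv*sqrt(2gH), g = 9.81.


Vj = 0.96 * sqrt(2*9.81*205) = 60.8832 m/s


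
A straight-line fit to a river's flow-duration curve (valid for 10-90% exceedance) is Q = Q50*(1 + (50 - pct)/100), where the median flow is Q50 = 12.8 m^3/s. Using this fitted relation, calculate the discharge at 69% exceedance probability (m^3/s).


Q = 12.8 * (1 + (50 - 69)/100) = 10.3680 m^3/s


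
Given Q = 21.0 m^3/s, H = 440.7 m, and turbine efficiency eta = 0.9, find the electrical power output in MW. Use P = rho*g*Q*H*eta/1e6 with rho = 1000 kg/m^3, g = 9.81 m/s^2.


P = 1000 * 9.81 * 21.0 * 440.7 * 0.9 / 1e6 = 81.7097 MW


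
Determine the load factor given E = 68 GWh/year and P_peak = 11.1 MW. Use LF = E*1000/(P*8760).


LF = 68 * 1000 / (11.1 * 8760) = 0.6993


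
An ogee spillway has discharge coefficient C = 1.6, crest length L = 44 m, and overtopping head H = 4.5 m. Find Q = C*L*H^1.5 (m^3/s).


Q = 1.6 * 44 * 4.5^1.5 = 672.0343 m^3/s


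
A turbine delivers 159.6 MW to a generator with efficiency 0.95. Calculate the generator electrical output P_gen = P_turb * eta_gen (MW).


P_gen = 159.6 * 0.95 = 151.6200 MW


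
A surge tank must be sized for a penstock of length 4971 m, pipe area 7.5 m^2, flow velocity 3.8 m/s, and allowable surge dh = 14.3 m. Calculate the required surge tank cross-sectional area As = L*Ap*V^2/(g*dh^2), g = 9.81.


As = 4971 * 7.5 * 3.8^2 / (9.81 * 14.3^2) = 268.3683 m^2


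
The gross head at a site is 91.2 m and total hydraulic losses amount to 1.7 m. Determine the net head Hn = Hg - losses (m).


Hn = 91.2 - 1.7 = 89.5000 m


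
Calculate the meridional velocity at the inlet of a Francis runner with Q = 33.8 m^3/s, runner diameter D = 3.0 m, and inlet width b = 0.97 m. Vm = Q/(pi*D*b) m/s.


Vm = 33.8 / (pi * 3.0 * 0.97) = 3.6972 m/s


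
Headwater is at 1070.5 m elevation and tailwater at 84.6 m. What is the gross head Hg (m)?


Hg = 1070.5 - 84.6 = 985.9000 m


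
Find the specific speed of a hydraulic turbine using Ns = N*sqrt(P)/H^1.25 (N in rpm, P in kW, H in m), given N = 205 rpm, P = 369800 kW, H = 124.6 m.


Ns = 205 * 369800^0.5 / 124.6^1.25 = 299.4606


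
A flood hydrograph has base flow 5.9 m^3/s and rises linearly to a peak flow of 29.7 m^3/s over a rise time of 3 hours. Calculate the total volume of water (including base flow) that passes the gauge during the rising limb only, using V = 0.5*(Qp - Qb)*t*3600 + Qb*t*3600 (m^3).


V = 0.5*(29.7 - 5.9)*3*3600 + 5.9*3*3600 = 192240.0000 m^3


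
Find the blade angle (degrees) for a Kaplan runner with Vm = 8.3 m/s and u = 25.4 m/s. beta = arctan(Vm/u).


beta = arctan(8.3 / 25.4) = 18.0959 degrees


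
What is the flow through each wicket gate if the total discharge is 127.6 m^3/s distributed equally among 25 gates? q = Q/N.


q = 127.6 / 25 = 5.1040 m^3/s


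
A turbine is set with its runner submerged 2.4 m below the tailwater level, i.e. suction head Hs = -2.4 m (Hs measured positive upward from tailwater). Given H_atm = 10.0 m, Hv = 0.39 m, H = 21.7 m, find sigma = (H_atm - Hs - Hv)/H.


sigma = (10.0 - (-2.4) - 0.39) / 21.7 = 0.5535


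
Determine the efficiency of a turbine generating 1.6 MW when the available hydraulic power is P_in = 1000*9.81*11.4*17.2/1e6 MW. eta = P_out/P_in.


P_in = 1000 * 9.81 * 11.4 * 17.2 / 1e6 = 1.9235 MW
eta = 1.6 / 1.9235 = 0.8318


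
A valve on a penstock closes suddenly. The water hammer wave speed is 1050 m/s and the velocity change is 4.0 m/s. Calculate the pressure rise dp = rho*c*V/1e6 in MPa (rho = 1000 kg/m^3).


dp = 1000 * 1050 * 4.0 / 1e6 = 4.2000 MPa


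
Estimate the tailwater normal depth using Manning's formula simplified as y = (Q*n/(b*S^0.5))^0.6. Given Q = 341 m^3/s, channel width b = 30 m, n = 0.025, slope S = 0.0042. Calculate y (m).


y = (341 * 0.025 / (30 * 0.0042^0.5))^0.6 = 2.4276 m


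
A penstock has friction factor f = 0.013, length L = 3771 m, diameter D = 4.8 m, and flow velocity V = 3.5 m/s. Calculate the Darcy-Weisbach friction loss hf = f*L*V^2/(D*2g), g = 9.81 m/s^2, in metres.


hf = 0.013 * 3771 * 3.5^2 / (4.8 * 2 * 9.81) = 6.3767 m


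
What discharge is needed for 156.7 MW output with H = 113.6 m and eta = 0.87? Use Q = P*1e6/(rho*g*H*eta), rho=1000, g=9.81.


Q = 156.7 * 1e6 / (1000 * 9.81 * 113.6 * 0.87) = 161.6227 m^3/s


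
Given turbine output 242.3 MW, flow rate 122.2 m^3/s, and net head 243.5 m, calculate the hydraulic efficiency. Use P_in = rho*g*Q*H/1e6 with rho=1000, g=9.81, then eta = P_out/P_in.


P_in = 1000 * 9.81 * 122.2 * 243.5 / 1e6 = 291.9034 MW
eta = 242.3 / 291.9034 = 0.8301


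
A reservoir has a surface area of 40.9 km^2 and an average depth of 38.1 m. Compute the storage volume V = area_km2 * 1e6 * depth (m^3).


V = 40.9 * 1e6 * 38.1 = 1.5583e+09 m^3


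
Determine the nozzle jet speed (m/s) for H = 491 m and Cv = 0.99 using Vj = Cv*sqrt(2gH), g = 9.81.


Vj = 0.99 * sqrt(2*9.81*491) = 97.1685 m/s


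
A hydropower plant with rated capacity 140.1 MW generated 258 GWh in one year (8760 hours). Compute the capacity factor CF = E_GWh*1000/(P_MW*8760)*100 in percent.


CF = 258 * 1000 / (140.1 * 8760) * 100 = 21.0222 %


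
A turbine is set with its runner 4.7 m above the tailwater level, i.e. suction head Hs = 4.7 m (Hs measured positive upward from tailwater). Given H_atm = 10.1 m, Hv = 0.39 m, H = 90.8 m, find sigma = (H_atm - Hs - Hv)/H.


sigma = (10.1 - 4.7 - 0.39) / 90.8 = 0.0552


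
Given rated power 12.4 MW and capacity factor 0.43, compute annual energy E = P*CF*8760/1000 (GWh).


E = 12.4 * 0.43 * 8760 / 1000 = 46.7083 GWh


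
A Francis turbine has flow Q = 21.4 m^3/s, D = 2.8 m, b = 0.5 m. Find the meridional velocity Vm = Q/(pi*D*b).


Vm = 21.4 / (pi * 2.8 * 0.5) = 4.8656 m/s


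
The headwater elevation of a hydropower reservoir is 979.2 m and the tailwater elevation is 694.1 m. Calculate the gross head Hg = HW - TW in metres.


Hg = 979.2 - 694.1 = 285.1000 m


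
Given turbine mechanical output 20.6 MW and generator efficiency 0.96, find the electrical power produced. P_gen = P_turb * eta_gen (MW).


P_gen = 20.6 * 0.96 = 19.7760 MW


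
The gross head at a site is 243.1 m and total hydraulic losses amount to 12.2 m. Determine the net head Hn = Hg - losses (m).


Hn = 243.1 - 12.2 = 230.9000 m


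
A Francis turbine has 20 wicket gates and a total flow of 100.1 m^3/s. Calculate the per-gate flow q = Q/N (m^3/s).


q = 100.1 / 20 = 5.0050 m^3/s


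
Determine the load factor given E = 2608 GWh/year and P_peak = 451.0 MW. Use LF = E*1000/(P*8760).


LF = 2608 * 1000 / (451.0 * 8760) = 0.6601


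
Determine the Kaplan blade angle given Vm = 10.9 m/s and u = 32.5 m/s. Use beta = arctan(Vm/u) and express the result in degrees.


beta = arctan(10.9 / 32.5) = 18.5407 degrees


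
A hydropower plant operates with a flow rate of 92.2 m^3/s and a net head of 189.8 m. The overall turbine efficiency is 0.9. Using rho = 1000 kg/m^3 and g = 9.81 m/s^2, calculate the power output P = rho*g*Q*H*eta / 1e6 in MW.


P = 1000 * 9.81 * 92.2 * 189.8 * 0.9 / 1e6 = 154.5036 MW


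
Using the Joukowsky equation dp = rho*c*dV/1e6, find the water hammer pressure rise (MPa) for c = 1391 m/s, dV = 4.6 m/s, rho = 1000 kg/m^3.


dp = 1000 * 1391 * 4.6 / 1e6 = 6.3986 MPa


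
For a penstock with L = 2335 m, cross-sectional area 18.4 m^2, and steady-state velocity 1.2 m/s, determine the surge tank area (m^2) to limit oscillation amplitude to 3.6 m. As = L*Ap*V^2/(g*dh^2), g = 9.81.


As = 2335 * 18.4 * 1.2^2 / (9.81 * 3.6^2) = 486.6236 m^2


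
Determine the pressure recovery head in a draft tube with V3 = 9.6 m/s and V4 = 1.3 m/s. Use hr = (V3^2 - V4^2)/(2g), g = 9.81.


hr = (9.6^2 - 1.3^2) / (2*9.81) = 4.6111 m


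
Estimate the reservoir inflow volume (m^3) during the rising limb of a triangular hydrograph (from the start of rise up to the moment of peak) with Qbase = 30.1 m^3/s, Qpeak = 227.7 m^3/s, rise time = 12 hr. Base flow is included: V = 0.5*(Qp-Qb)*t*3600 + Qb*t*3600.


V = 0.5*(227.7 - 30.1)*12*3600 + 30.1*12*3600 = 5.5685e+06 m^3


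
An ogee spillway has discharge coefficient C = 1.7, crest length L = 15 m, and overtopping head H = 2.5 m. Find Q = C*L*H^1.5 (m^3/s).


Q = 1.7 * 15 * 2.5^1.5 = 100.7976 m^3/s


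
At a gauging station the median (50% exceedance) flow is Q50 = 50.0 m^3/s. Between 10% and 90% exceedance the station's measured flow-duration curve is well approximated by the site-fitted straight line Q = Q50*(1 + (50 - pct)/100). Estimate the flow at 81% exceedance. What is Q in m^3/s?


Q = 50.0 * (1 + (50 - 81)/100) = 34.5000 m^3/s


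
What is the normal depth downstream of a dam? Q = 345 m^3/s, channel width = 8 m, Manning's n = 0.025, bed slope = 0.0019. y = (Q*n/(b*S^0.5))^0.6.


y = (345 * 0.025 / (8 * 0.0019^0.5))^0.6 = 6.8545 m


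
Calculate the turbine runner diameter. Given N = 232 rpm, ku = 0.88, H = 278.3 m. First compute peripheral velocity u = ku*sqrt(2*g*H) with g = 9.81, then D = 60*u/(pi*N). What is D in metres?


u = 0.88 * sqrt(2*9.81*278.3) = 65.0263 m/s
D = 60 * 65.0263 / (pi * 232) = 5.3531 m


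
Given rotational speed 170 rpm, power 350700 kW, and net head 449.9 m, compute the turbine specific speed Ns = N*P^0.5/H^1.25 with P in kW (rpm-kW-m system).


Ns = 170 * 350700^0.5 / 449.9^1.25 = 48.5872


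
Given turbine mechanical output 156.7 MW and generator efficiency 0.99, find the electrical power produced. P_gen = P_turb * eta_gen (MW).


P_gen = 156.7 * 0.99 = 155.1330 MW


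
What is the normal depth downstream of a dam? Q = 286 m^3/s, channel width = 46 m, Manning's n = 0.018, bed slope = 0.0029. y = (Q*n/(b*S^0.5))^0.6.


y = (286 * 0.018 / (46 * 0.0029^0.5))^0.6 = 1.5510 m


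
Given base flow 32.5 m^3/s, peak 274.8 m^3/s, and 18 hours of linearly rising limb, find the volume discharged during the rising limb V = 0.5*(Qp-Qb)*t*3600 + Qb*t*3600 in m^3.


V = 0.5*(274.8 - 32.5)*18*3600 + 32.5*18*3600 = 9.9565e+06 m^3


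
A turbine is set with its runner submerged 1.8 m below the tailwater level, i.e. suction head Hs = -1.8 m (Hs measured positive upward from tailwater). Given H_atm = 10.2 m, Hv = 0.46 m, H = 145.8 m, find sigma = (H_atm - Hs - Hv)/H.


sigma = (10.2 - (-1.8) - 0.46) / 145.8 = 0.0791


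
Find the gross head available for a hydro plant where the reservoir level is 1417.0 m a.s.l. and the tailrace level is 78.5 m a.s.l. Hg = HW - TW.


Hg = 1417.0 - 78.5 = 1338.5000 m


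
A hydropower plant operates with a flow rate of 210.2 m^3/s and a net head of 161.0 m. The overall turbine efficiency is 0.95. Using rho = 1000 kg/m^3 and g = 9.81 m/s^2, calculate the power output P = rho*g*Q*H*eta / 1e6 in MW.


P = 1000 * 9.81 * 210.2 * 161.0 * 0.95 / 1e6 = 315.3924 MW


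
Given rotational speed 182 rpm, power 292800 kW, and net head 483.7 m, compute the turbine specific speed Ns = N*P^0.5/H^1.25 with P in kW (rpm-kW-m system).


Ns = 182 * 292800^0.5 / 483.7^1.25 = 43.4147


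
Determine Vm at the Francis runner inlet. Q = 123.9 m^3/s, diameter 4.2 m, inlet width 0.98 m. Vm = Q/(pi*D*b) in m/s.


Vm = 123.9 / (pi * 4.2 * 0.98) = 9.5818 m/s


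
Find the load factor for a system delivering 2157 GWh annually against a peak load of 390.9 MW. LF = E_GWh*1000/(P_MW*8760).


LF = 2157 * 1000 / (390.9 * 8760) = 0.6299


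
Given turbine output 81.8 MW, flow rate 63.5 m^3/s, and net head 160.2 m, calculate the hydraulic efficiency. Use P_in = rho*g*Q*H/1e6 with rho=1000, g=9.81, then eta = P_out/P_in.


P_in = 1000 * 9.81 * 63.5 * 160.2 / 1e6 = 99.7942 MW
eta = 81.8 / 99.7942 = 0.8197


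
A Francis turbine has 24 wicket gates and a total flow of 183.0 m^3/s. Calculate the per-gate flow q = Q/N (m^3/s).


q = 183.0 / 24 = 7.6250 m^3/s


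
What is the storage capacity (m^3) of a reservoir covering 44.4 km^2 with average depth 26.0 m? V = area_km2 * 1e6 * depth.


V = 44.4 * 1e6 * 26.0 = 1.1544e+09 m^3


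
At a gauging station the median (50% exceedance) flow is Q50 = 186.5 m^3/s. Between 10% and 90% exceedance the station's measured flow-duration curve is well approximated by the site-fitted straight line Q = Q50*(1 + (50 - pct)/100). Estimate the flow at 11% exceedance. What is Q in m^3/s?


Q = 186.5 * (1 + (50 - 11)/100) = 259.2350 m^3/s


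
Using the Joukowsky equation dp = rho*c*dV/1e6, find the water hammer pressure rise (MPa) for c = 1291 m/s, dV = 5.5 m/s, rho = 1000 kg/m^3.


dp = 1000 * 1291 * 5.5 / 1e6 = 7.1005 MPa


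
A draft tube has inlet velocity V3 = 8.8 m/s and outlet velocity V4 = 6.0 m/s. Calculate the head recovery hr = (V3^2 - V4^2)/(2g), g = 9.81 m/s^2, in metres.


hr = (8.8^2 - 6.0^2) / (2*9.81) = 2.1121 m


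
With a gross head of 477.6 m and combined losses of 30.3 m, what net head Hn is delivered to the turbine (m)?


Hn = 477.6 - 30.3 = 447.3000 m


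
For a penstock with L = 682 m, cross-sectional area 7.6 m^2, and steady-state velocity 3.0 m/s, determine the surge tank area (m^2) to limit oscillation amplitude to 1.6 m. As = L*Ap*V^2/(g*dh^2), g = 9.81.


As = 682 * 7.6 * 3.0^2 / (9.81 * 1.6^2) = 1857.5115 m^2


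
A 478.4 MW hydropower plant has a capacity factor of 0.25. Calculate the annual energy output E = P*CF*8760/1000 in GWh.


E = 478.4 * 0.25 * 8760 / 1000 = 1047.6960 GWh


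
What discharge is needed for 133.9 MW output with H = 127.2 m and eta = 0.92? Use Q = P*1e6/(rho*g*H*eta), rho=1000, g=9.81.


Q = 133.9 * 1e6 / (1000 * 9.81 * 127.2 * 0.92) = 116.6371 m^3/s


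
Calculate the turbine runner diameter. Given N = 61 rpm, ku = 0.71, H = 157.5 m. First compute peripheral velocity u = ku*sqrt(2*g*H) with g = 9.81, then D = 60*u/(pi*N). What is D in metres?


u = 0.71 * sqrt(2*9.81*157.5) = 39.4683 m/s
D = 60 * 39.4683 / (pi * 61) = 12.3572 m


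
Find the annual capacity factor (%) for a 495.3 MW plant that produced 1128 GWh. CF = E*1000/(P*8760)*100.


CF = 1128 * 1000 / (495.3 * 8760) * 100 = 25.9978 %


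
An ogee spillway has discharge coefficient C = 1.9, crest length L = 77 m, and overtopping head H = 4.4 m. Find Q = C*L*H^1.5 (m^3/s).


Q = 1.9 * 77 * 4.4^1.5 = 1350.2785 m^3/s


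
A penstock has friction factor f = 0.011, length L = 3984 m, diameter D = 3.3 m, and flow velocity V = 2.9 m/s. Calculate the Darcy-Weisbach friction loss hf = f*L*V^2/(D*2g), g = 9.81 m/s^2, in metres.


hf = 0.011 * 3984 * 2.9^2 / (3.3 * 2 * 9.81) = 5.6924 m


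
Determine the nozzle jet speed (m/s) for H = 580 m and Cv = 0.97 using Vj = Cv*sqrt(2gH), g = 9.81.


Vj = 0.97 * sqrt(2*9.81*580) = 103.4750 m/s


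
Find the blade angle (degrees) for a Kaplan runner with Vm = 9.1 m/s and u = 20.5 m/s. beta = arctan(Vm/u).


beta = arctan(9.1 / 20.5) = 23.9366 degrees


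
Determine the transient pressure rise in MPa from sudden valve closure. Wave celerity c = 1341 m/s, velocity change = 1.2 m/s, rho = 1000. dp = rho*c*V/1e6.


dp = 1000 * 1341 * 1.2 / 1e6 = 1.6092 MPa


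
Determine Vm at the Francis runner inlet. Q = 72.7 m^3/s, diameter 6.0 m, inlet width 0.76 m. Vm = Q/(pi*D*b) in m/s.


Vm = 72.7 / (pi * 6.0 * 0.76) = 5.0748 m/s


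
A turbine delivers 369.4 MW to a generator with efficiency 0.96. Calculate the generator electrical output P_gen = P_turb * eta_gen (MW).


P_gen = 369.4 * 0.96 = 354.6240 MW


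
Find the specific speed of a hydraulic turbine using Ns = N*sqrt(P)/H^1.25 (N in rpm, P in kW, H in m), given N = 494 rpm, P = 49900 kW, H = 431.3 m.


Ns = 494 * 49900^0.5 / 431.3^1.25 = 56.1439


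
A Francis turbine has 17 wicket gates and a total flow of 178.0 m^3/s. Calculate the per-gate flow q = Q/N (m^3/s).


q = 178.0 / 17 = 10.4706 m^3/s


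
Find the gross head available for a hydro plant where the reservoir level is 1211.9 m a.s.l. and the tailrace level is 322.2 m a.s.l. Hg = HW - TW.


Hg = 1211.9 - 322.2 = 889.7000 m


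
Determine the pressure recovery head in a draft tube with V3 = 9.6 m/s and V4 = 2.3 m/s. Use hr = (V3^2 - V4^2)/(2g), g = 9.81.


hr = (9.6^2 - 2.3^2) / (2*9.81) = 4.4276 m


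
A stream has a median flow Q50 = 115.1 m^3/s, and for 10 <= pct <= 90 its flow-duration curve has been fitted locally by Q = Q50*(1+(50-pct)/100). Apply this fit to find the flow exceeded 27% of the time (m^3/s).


Q = 115.1 * (1 + (50 - 27)/100) = 141.5730 m^3/s


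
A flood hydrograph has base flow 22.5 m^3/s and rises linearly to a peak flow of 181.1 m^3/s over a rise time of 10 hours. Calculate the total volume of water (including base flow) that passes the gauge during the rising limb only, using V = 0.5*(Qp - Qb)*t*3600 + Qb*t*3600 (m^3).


V = 0.5*(181.1 - 22.5)*10*3600 + 22.5*10*3600 = 3.6648e+06 m^3


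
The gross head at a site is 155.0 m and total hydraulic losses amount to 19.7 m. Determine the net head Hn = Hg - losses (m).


Hn = 155.0 - 19.7 = 135.3000 m


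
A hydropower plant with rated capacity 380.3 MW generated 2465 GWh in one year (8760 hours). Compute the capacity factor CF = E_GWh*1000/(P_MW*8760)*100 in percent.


CF = 2465 * 1000 / (380.3 * 8760) * 100 = 73.9923 %


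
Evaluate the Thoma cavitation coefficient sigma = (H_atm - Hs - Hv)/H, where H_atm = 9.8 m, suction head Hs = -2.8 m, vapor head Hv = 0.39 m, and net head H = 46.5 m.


sigma = (9.8 - (-2.8) - 0.39) / 46.5 = 0.2626


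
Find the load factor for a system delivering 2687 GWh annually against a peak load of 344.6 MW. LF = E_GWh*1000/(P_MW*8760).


LF = 2687 * 1000 / (344.6 * 8760) = 0.8901


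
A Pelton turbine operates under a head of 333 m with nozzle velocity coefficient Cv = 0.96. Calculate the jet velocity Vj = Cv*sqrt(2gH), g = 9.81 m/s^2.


Vj = 0.96 * sqrt(2*9.81*333) = 77.5966 m/s


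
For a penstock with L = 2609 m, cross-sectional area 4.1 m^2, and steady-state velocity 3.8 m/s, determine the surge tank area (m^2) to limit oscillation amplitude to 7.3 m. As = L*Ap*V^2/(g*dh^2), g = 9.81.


As = 2609 * 4.1 * 3.8^2 / (9.81 * 7.3^2) = 295.4680 m^2


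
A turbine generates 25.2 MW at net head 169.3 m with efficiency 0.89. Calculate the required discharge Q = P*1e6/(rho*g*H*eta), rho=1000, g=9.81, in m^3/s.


Q = 25.2 * 1e6 / (1000 * 9.81 * 169.3 * 0.89) = 17.0484 m^3/s


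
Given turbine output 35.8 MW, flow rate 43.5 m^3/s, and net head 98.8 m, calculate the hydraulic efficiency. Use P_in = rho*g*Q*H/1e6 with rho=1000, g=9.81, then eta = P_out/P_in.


P_in = 1000 * 9.81 * 43.5 * 98.8 / 1e6 = 42.1614 MW
eta = 35.8 / 42.1614 = 0.8491


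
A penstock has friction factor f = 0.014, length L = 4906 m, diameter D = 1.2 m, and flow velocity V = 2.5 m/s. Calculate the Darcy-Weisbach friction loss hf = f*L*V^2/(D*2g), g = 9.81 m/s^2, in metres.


hf = 0.014 * 4906 * 2.5^2 / (1.2 * 2 * 9.81) = 18.2329 m


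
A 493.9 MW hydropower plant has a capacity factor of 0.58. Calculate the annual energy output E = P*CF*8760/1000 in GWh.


E = 493.9 * 0.58 * 8760 / 1000 = 2509.4071 GWh


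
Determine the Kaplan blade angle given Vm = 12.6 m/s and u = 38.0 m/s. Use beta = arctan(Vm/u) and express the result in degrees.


beta = arctan(12.6 / 38.0) = 18.3444 degrees


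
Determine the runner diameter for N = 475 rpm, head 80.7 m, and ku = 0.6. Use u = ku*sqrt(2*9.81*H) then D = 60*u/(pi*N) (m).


u = 0.6 * sqrt(2*9.81*80.7) = 23.8747 m/s
D = 60 * 23.8747 / (pi * 475) = 0.9599 m


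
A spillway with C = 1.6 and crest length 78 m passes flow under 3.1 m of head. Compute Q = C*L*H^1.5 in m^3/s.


Q = 1.6 * 78 * 3.1^1.5 = 681.1725 m^3/s


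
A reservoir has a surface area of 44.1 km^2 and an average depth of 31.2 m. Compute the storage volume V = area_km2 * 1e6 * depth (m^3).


V = 44.1 * 1e6 * 31.2 = 1.3759e+09 m^3


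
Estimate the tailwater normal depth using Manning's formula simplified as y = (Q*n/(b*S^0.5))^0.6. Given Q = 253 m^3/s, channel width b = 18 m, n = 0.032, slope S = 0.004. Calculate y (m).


y = (253 * 0.032 / (18 * 0.004^0.5))^0.6 = 3.2447 m


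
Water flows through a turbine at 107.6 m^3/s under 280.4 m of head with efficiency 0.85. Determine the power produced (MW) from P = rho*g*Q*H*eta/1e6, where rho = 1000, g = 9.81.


P = 1000 * 9.81 * 107.6 * 280.4 * 0.85 / 1e6 = 251.5812 MW


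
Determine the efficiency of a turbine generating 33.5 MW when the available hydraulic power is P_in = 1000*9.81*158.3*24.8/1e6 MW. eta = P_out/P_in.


P_in = 1000 * 9.81 * 158.3 * 24.8 / 1e6 = 38.5125 MW
eta = 33.5 / 38.5125 = 0.8698


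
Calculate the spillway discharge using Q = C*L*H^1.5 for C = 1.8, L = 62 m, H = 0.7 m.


Q = 1.8 * 62 * 0.7^1.5 = 65.3599 m^3/s


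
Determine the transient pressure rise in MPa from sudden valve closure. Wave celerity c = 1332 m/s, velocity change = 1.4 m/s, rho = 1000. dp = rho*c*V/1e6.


dp = 1000 * 1332 * 1.4 / 1e6 = 1.8648 MPa


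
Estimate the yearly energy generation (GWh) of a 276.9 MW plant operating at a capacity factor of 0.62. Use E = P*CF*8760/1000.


E = 276.9 * 0.62 * 8760 / 1000 = 1503.8993 GWh


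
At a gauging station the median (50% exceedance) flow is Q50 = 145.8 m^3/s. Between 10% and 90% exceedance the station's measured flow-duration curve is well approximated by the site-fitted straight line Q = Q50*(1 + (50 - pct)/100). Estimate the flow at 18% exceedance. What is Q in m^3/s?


Q = 145.8 * (1 + (50 - 18)/100) = 192.4560 m^3/s


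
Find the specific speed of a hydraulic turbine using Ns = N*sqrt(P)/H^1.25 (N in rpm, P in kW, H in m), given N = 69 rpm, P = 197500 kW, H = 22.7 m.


Ns = 69 * 197500^0.5 / 22.7^1.25 = 618.8713


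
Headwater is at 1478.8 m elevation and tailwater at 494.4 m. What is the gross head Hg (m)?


Hg = 1478.8 - 494.4 = 984.4000 m


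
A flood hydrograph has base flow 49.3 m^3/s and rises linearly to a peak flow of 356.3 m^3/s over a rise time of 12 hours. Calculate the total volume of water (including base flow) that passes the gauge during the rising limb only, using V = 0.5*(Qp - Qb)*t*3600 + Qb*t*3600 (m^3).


V = 0.5*(356.3 - 49.3)*12*3600 + 49.3*12*3600 = 8.7610e+06 m^3


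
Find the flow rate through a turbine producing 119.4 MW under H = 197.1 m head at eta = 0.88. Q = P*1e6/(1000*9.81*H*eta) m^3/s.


Q = 119.4 * 1e6 / (1000 * 9.81 * 197.1 * 0.88) = 70.1724 m^3/s


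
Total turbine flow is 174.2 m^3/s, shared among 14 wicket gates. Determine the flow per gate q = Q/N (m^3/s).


q = 174.2 / 14 = 12.4429 m^3/s


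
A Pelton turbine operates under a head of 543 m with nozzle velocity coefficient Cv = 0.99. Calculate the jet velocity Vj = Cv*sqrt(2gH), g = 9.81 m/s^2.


Vj = 0.99 * sqrt(2*9.81*543) = 102.1844 m/s


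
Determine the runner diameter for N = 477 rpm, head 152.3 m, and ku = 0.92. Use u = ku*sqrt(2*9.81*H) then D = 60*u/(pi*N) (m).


u = 0.92 * sqrt(2*9.81*152.3) = 50.2907 m/s
D = 60 * 50.2907 / (pi * 477) = 2.0136 m


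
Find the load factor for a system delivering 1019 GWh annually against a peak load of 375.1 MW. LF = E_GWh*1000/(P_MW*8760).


LF = 1019 * 1000 / (375.1 * 8760) = 0.3101


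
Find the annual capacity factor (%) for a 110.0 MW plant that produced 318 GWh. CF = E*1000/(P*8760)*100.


CF = 318 * 1000 / (110.0 * 8760) * 100 = 33.0012 %


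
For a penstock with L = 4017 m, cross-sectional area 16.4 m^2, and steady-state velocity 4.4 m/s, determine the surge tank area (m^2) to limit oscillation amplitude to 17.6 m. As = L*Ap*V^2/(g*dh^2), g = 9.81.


As = 4017 * 16.4 * 4.4^2 / (9.81 * 17.6^2) = 419.7171 m^2


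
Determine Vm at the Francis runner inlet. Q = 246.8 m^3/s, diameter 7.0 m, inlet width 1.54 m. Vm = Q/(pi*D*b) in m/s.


Vm = 246.8 / (pi * 7.0 * 1.54) = 7.2875 m/s


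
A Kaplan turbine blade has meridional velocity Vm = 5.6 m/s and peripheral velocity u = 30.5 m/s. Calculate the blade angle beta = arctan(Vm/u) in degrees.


beta = arctan(5.6 / 30.5) = 10.4040 degrees


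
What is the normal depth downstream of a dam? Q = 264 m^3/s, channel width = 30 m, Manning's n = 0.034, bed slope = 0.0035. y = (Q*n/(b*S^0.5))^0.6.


y = (264 * 0.034 / (30 * 0.0035^0.5))^0.6 = 2.6446 m


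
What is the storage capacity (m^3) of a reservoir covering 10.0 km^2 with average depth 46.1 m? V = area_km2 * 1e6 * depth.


V = 10.0 * 1e6 * 46.1 = 4.6100e+08 m^3


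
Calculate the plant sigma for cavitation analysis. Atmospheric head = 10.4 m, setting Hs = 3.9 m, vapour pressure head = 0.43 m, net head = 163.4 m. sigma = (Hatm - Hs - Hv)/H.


sigma = (10.4 - 3.9 - 0.43) / 163.4 = 0.0371


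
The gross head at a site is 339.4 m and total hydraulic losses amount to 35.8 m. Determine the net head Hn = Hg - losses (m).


Hn = 339.4 - 35.8 = 303.6000 m


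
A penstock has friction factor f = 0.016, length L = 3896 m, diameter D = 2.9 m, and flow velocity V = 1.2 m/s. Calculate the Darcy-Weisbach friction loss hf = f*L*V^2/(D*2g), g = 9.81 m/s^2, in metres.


hf = 0.016 * 3896 * 1.2^2 / (2.9 * 2 * 9.81) = 1.5776 m


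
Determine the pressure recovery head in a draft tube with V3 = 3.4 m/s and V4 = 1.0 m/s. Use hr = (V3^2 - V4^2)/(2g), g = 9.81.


hr = (3.4^2 - 1.0^2) / (2*9.81) = 0.5382 m


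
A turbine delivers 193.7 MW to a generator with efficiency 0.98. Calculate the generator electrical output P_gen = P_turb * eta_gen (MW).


P_gen = 193.7 * 0.98 = 189.8260 MW


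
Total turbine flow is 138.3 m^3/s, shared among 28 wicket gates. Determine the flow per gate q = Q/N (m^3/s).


q = 138.3 / 28 = 4.9393 m^3/s


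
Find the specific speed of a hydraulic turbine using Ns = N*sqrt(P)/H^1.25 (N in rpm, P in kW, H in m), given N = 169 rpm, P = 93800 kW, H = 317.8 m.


Ns = 169 * 93800^0.5 / 317.8^1.25 = 38.5741


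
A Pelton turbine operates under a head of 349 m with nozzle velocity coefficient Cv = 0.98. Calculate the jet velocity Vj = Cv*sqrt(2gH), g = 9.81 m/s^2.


Vj = 0.98 * sqrt(2*9.81*349) = 81.0939 m/s


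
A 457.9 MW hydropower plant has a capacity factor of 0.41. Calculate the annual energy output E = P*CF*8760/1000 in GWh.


E = 457.9 * 0.41 * 8760 / 1000 = 1644.5936 GWh


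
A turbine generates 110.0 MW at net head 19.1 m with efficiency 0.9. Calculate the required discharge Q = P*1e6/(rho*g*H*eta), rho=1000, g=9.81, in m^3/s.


Q = 110.0 * 1e6 / (1000 * 9.81 * 19.1 * 0.9) = 652.3006 m^3/s


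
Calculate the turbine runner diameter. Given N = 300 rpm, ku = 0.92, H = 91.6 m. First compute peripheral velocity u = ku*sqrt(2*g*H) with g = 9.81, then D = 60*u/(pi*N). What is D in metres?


u = 0.92 * sqrt(2*9.81*91.6) = 39.0018 m/s
D = 60 * 39.0018 / (pi * 300) = 2.4829 m


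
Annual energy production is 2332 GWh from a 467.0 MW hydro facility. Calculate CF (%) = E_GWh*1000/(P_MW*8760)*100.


CF = 2332 * 1000 / (467.0 * 8760) * 100 = 57.0043 %


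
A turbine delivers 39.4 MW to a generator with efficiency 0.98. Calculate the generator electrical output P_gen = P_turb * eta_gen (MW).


P_gen = 39.4 * 0.98 = 38.6120 MW


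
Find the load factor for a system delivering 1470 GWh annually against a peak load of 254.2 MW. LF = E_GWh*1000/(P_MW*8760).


LF = 1470 * 1000 / (254.2 * 8760) = 0.6601


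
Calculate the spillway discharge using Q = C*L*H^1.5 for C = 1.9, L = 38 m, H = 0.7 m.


Q = 1.9 * 38 * 0.7^1.5 = 42.2848 m^3/s


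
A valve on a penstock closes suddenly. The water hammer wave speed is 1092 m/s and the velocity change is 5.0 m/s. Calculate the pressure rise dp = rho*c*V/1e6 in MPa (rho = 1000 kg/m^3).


dp = 1000 * 1092 * 5.0 / 1e6 = 5.4600 MPa


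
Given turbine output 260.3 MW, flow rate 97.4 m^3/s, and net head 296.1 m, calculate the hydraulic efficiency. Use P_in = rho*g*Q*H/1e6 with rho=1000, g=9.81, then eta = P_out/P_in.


P_in = 1000 * 9.81 * 97.4 * 296.1 / 1e6 = 282.9218 MW
eta = 260.3 / 282.9218 = 0.9200


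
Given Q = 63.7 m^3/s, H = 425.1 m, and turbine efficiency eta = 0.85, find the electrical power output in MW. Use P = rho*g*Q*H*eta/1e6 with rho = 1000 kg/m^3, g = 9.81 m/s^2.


P = 1000 * 9.81 * 63.7 * 425.1 * 0.85 / 1e6 = 225.7972 MW


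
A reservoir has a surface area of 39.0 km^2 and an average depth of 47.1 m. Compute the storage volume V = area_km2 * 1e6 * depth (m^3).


V = 39.0 * 1e6 * 47.1 = 1.8369e+09 m^3


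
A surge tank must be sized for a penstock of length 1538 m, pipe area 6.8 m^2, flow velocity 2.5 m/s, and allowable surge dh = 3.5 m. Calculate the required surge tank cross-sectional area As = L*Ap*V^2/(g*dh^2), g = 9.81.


As = 1538 * 6.8 * 2.5^2 / (9.81 * 3.5^2) = 543.9264 m^2


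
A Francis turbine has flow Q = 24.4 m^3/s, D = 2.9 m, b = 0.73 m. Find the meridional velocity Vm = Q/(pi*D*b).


Vm = 24.4 / (pi * 2.9 * 0.73) = 3.6688 m/s


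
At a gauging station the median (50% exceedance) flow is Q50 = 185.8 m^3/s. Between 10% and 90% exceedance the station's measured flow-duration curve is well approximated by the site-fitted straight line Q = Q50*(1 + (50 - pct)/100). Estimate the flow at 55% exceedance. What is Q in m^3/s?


Q = 185.8 * (1 + (50 - 55)/100) = 176.5100 m^3/s


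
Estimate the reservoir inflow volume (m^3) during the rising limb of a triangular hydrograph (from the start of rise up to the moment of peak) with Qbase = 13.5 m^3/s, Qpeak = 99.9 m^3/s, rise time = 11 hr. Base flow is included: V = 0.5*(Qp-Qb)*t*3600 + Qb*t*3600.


V = 0.5*(99.9 - 13.5)*11*3600 + 13.5*11*3600 = 2.2453e+06 m^3


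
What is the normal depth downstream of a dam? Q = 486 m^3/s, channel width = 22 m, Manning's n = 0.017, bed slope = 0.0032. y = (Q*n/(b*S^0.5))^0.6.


y = (486 * 0.017 / (22 * 0.0032^0.5))^0.6 = 3.1135 m


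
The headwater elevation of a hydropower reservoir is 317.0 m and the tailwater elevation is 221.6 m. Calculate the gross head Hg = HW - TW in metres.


Hg = 317.0 - 221.6 = 95.4000 m


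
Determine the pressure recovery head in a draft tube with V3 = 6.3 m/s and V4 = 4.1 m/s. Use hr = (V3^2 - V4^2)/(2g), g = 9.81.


hr = (6.3^2 - 4.1^2) / (2*9.81) = 1.1662 m


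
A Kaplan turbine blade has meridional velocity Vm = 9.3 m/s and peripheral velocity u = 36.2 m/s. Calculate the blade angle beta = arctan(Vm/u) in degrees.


beta = arctan(9.3 / 36.2) = 14.4080 degrees


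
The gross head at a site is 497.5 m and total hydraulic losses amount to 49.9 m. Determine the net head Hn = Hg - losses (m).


Hn = 497.5 - 49.9 = 447.6000 m


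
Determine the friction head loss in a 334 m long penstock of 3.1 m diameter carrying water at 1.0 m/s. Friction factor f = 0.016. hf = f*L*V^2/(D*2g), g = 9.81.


hf = 0.016 * 334 * 1.0^2 / (3.1 * 2 * 9.81) = 0.0879 m


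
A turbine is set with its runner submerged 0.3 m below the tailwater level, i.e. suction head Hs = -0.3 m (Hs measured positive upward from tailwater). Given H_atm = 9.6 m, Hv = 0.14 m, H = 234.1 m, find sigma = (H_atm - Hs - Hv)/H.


sigma = (9.6 - (-0.3) - 0.14) / 234.1 = 0.0417


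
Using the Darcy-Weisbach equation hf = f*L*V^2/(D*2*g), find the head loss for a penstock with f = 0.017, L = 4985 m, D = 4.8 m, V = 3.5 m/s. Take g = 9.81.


hf = 0.017 * 4985 * 3.5^2 / (4.8 * 2 * 9.81) = 11.0233 m


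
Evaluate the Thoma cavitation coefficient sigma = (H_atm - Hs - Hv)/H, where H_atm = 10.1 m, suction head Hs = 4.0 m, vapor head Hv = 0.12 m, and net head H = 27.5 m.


sigma = (10.1 - 4.0 - 0.12) / 27.5 = 0.2175


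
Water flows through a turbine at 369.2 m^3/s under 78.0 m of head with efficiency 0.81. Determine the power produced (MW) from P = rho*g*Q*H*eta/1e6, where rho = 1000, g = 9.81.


P = 1000 * 9.81 * 369.2 * 78.0 * 0.81 / 1e6 = 228.8286 MW


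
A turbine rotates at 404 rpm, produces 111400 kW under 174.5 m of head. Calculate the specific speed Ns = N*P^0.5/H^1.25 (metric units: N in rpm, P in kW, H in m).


Ns = 404 * 111400^0.5 / 174.5^1.25 = 212.6080


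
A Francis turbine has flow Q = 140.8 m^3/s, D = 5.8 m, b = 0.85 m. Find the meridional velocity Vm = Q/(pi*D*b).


Vm = 140.8 / (pi * 5.8 * 0.85) = 9.0909 m/s


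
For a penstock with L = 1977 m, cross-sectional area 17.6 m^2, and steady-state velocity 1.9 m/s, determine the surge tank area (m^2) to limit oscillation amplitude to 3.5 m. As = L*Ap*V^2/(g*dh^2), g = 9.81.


As = 1977 * 17.6 * 1.9^2 / (9.81 * 3.5^2) = 1045.2530 m^2


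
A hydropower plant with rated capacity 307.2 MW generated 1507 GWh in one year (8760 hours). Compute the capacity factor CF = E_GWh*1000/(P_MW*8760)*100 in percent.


CF = 1507 * 1000 / (307.2 * 8760) * 100 = 56.0000 %


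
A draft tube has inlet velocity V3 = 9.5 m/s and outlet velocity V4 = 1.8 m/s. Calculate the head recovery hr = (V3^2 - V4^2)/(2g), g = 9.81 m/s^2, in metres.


hr = (9.5^2 - 1.8^2) / (2*9.81) = 4.4348 m


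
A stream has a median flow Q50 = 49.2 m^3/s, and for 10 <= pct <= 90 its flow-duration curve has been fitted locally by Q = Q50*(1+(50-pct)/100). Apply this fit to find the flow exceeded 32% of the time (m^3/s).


Q = 49.2 * (1 + (50 - 32)/100) = 58.0560 m^3/s


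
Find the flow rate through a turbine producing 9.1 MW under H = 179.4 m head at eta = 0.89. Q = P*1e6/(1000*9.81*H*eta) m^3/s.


Q = 9.1 * 1e6 / (1000 * 9.81 * 179.4 * 0.89) = 5.8098 m^3/s


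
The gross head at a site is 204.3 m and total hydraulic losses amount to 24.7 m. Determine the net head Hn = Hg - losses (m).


Hn = 204.3 - 24.7 = 179.6000 m


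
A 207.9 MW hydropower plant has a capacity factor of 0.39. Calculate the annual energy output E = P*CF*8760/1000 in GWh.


E = 207.9 * 0.39 * 8760 / 1000 = 710.2696 GWh


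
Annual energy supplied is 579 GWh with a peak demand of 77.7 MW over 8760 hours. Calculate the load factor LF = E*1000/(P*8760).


LF = 579 * 1000 / (77.7 * 8760) = 0.8507


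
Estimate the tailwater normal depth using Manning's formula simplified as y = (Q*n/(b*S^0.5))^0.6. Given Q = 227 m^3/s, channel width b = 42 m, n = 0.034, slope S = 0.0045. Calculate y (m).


y = (227 * 0.034 / (42 * 0.0045^0.5))^0.6 = 1.8306 m


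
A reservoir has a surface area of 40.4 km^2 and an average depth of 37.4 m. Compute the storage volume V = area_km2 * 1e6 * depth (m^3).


V = 40.4 * 1e6 * 37.4 = 1.5110e+09 m^3


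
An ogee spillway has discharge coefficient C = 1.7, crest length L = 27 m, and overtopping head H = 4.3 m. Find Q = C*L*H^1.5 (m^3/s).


Q = 1.7 * 27 * 4.3^1.5 = 409.2751 m^3/s


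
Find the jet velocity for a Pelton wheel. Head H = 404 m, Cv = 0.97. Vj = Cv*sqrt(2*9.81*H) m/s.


Vj = 0.97 * sqrt(2*9.81*404) = 86.3599 m/s


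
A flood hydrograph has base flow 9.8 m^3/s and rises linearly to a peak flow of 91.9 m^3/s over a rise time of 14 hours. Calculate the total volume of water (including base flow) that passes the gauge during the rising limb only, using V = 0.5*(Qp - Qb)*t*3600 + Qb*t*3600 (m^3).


V = 0.5*(91.9 - 9.8)*14*3600 + 9.8*14*3600 = 2.5628e+06 m^3


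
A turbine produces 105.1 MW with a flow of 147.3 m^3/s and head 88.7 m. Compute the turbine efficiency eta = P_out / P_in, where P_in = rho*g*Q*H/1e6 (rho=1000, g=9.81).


P_in = 1000 * 9.81 * 147.3 * 88.7 / 1e6 = 128.1727 MW
eta = 105.1 / 128.1727 = 0.8200


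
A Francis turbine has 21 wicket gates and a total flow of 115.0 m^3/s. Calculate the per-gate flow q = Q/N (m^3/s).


q = 115.0 / 21 = 5.4762 m^3/s


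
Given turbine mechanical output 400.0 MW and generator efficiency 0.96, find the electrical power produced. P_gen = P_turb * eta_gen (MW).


P_gen = 400.0 * 0.96 = 384.0000 MW
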